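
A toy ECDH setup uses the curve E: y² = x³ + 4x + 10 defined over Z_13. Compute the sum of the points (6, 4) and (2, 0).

(6, 9)

(6, 4) + (2, 0). λ = (0 - 4)/(2 - 6) ≡ 9/9 mod 13. 9⁻¹ ≡ 3 (mod 13), so λ ≡ 1.
  x = λ² - 6 - 2 = 1 - 8 ≡ 6; y = λ·(6 - 6) - 4 ≡ 9. → (6, 9)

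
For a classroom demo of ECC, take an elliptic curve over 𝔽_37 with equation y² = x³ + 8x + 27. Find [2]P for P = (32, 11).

(0, 29)

tangent at (32, 11): λ = (3·32² + 8)/(2·11) ≡ 9/22. 22⁻¹ ≡ 32 (mod 37), so λ ≡ 9·32 ≡ 29.
  x = λ² - 32 - 32 = 841 - 64 ≡ 0; y = λ·(32 - 0) - 11 ≡ 29. → (0, 29)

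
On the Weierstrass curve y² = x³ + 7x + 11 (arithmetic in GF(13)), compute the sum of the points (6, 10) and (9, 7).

(6, 10) + (9, 7). λ = (7 - 10)/(9 - 6) ≡ 10/3 mod 13. 3⁻¹ ≡ 9 (mod 13) since 3·9 = 27 ≡ 1, so λ ≡ 12.
  x = λ² - 6 - 9 = 144 - 15 ≡ 12; y = λ·(6 - 12) - 10 ≡ 9. → (12, 9)

(12, 9)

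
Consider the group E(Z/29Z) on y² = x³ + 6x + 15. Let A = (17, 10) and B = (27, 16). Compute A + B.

(17, 10) + (27, 16). λ = (16 - 10)/(27 - 17) ≡ 6/10 mod 29. 10⁻¹ ≡ 3 (mod 29), so λ ≡ 18.
  x = λ² - 17 - 27 = 324 - 44 ≡ 19; y = λ·(17 - 19) - 10 ≡ 12. → (19, 12)

(19, 12)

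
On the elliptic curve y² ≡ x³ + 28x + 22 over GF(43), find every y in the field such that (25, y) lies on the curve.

none

x³ + 28x + 22 = 16347 ≡ 7 (mod 43).
7 is a non-residue mod 43; no y exists.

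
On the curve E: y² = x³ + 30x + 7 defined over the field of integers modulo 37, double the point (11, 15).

tangent at (11, 15): λ = (3·11² + 30)/(2·15) ≡ 23/30. 30⁻¹ ≡ 21 (mod 37), so λ ≡ 23·21 ≡ 2.
  x = λ² - 11 - 11 = 4 - 22 ≡ 19; y = λ·(11 - 19) - 15 ≡ 6. → (19, 6)

(19, 6)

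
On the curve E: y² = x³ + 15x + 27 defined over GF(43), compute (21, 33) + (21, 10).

The two points share x = 21 and their y-coordinates satisfy 33 + 10 ≡ 0 (mod 43), so they are inverses. Their sum is O.

O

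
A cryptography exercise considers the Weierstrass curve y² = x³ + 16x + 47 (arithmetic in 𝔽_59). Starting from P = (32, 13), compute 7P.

(48, 29)

Double-and-add on 7 = (111)₂. Start with P = (32, 13) for the leading 1-bit.
double: tangent at (32, 13): λ = (3·32² + 16)/(2·13) ≡ 20/26. 26⁻¹ ≡ 25 (mod 59) since 26·25 = 650 ≡ 1, so λ ≡ 20·25 ≡ 28.
  x = λ² - 32 - 32 = 784 - 64 ≡ 12; y = λ·(32 - 12) - 13 ≡ 16. → (12, 16)
add P: (12, 16) + (32, 13). λ = (13 - 16)/(32 - 12) ≡ 56/20 mod 59. 20⁻¹ ≡ 3 (mod 59), so λ ≡ 50.
  x = λ² - 12 - 32 = 2500 - 44 ≡ 37; y = λ·(12 - 37) - 16 ≡ 32. → (37, 32)
double: tangent at (37, 32): λ = (3·37² + 16)/(2·32) ≡ 52/5. 5⁻¹ ≡ 12 (mod 59), so λ ≡ 52·12 ≡ 34.
  x = λ² - 37 - 37 = 1156 - 74 ≡ 20; y = λ·(37 - 20) - 32 ≡ 15. → (20, 15)
add P: (20, 15) + (32, 13). λ = (13 - 15)/(32 - 20) ≡ 57/12 mod 59. 12⁻¹ ≡ 5 (mod 59), so λ ≡ 49.
  x = λ² - 20 - 32 = 2401 - 52 ≡ 48; y = λ·(20 - 48) - 15 ≡ 29. → (48, 29)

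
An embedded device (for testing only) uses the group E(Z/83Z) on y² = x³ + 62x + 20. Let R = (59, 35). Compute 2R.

tangent at (59, 35): λ = (3·59² + 62)/(2·35) ≡ 47/70. 70⁻¹ ≡ 51 (mod 83), so λ ≡ 47·51 ≡ 73.
  x = λ² - 59 - 59 = 5329 - 118 ≡ 65; y = λ·(59 - 65) - 35 ≡ 25. → (65, 25)

(65, 25)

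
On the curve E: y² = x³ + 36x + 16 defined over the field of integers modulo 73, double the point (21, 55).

(28, 45)

tangent at (21, 55): λ = (3·21² + 36)/(2·55) ≡ 45/37. 37⁻¹ ≡ 2 (mod 73) since 37·2 = 74 ≡ 1, so λ ≡ 45·2 ≡ 17.
  x = λ² - 21 - 21 = 289 - 42 ≡ 28; y = λ·(21 - 28) - 55 ≡ 45. → (28, 45)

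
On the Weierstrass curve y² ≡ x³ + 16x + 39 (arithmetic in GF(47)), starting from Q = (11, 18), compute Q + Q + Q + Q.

Double-and-add on 4 = (100)₂. Start with Q = (11, 18) for the leading 1-bit.
double: tangent at (11, 18): λ = (3·11² + 16)/(2·18) ≡ 3/36. 36⁻¹ ≡ 17 (mod 47) since 36·17 = 612 ≡ 1, so λ ≡ 3·17 ≡ 4.
  x = λ² - 11 - 11 = 16 - 22 ≡ 41; y = λ·(11 - 41) - 18 ≡ 3. → (41, 3)
double: tangent at (41, 3): λ = (3·41² + 16)/(2·3) ≡ 30/6. 6⁻¹ ≡ 8 (mod 47), so λ ≡ 30·8 ≡ 5.
  x = λ² - 41 - 41 = 25 - 82 ≡ 37; y = λ·(41 - 37) - 3 ≡ 17. → (37, 17)

(37, 17)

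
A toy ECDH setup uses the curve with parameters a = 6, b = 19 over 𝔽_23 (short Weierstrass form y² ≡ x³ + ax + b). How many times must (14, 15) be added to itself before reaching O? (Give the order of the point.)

2P: tangent at (14, 15): λ = (3·14² + 6)/(2·15) ≡ 19/7. 7⁻¹ ≡ 10 (mod 23) since 7·10 = 70 ≡ 1, so λ ≡ 19·10 ≡ 6.
  x = λ² - 14 - 14 = 36 - 28 ≡ 8; y = λ·(14 - 8) - 15 ≡ 21. → (8, 21)
3P: (8, 21) + (14, 15). λ = (15 - 21)/(14 - 8) ≡ 17/6 mod 23. 6⁻¹ ≡ 4 (mod 23), so λ ≡ 22.
  x = λ² - 8 - 14 = 484 - 22 ≡ 2; y = λ·(8 - 2) - 21 ≡ 19. → (2, 19)
4P: (2, 19) + (14, 15). λ = (15 - 19)/(14 - 2) ≡ 19/12 mod 23. 12⁻¹ ≡ 2 (mod 23), so λ ≡ 15.
  x = λ² - 2 - 14 = 225 - 16 ≡ 2; y = λ·(2 - 2) - 19 ≡ 4. → (2, 4)
5P: (2, 4) + (14, 15). λ = (15 - 4)/(14 - 2) ≡ 11/12 mod 23. 12⁻¹ ≡ 2 (mod 23), so λ ≡ 22.
  x = λ² - 2 - 14 = 484 - 16 ≡ 8; y = λ·(2 - 8) - 4 ≡ 2. → (8, 2)
6P: (8, 2) + (14, 15). λ = (15 - 2)/(14 - 8) ≡ 13/6 mod 23. 6⁻¹ ≡ 4 (mod 23) since 6·4 = 24 ≡ 1, so λ ≡ 6.
  x = λ² - 8 - 14 = 36 - 22 ≡ 14; y = λ·(8 - 14) - 2 ≡ 8. → (14, 8)
7P: (14, 8) + (14, 15): same x and y₁ ≡ -y₂, so the sum is O.
7P = O, so the order is 7.

7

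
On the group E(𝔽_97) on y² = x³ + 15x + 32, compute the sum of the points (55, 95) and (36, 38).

(15, 25)

(55, 95) + (36, 38). λ = (38 - 95)/(36 - 55) ≡ 40/78 mod 97. 78⁻¹ ≡ 51 (mod 97), so λ ≡ 3.
  x = λ² - 55 - 36 = 9 - 91 ≡ 15; y = λ·(55 - 15) - 95 ≡ 25. → (15, 25)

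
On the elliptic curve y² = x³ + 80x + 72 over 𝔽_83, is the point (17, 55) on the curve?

y² = 55² ≡ 37; x³ + 80x + 72 = 6345 ≡ 37 (mod 83). 37 = 37.

yes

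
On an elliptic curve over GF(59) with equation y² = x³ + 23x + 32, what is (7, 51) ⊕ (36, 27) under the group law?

(19, 22)

(7, 51) + (36, 27). λ = (27 - 51)/(36 - 7) ≡ 35/29 mod 59. 29⁻¹ ≡ 57 (mod 59), so λ ≡ 48.
  x = λ² - 7 - 36 = 2304 - 43 ≡ 19; y = λ·(7 - 19) - 51 ≡ 22. → (19, 22)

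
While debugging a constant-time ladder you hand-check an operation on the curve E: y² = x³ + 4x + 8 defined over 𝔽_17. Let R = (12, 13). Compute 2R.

(1, 8)

tangent at (12, 13): λ = (3·12² + 4)/(2·13) ≡ 11/9. 9⁻¹ ≡ 2 (mod 17), so λ ≡ 11·2 ≡ 5.
  x = λ² - 12 - 12 = 25 - 24 ≡ 1; y = λ·(12 - 1) - 13 ≡ 8. → (1, 8)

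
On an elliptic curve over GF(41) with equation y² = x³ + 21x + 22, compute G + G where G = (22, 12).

tangent at (22, 12): λ = (3·22² + 21)/(2·12) ≡ 38/24. 24⁻¹ ≡ 12 (mod 41) since 24·12 = 288 ≡ 1, so λ ≡ 38·12 ≡ 5.
  x = λ² - 22 - 22 = 25 - 44 ≡ 22; y = λ·(22 - 22) - 12 ≡ 29. → (22, 29)

(22, 29)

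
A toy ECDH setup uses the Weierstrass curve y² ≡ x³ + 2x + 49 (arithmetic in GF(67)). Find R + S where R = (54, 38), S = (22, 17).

(53, 15)

(54, 38) + (22, 17). λ = (17 - 38)/(22 - 54) ≡ 46/35 mod 67. 35⁻¹ ≡ 23 (mod 67), so λ ≡ 53.
  x = λ² - 54 - 22 = 2809 - 76 ≡ 53; y = λ·(54 - 53) - 38 ≡ 15. → (53, 15)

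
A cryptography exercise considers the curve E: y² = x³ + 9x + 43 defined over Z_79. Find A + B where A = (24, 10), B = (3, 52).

(24, 10) + (3, 52). λ = (52 - 10)/(3 - 24) ≡ 42/58 mod 79. 58⁻¹ ≡ 15 (mod 79) since 58·15 = 870 ≡ 1, so λ ≡ 77.
  x = λ² - 24 - 3 = 5929 - 27 ≡ 56; y = λ·(24 - 56) - 10 ≡ 54. → (56, 54)

(56, 54)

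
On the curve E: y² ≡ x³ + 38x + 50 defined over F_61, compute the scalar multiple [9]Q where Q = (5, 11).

Double-and-add on 9 = (1001)₂. Start with Q = (5, 11) for the leading 1-bit.
double: tangent at (5, 11): λ = (3·5² + 38)/(2·11) ≡ 52/22. 22⁻¹ ≡ 25 (mod 61) since 22·25 = 550 ≡ 1, so λ ≡ 52·25 ≡ 19.
  x = λ² - 5 - 5 = 361 - 10 ≡ 46; y = λ·(5 - 46) - 11 ≡ 3. → (46, 3)
double: tangent at (46, 3): λ = (3·46² + 38)/(2·3) ≡ 42/6. 6⁻¹ ≡ 51 (mod 61) since 6·51 = 306 ≡ 1, so λ ≡ 42·51 ≡ 7.
  x = λ² - 46 - 46 = 49 - 92 ≡ 18; y = λ·(46 - 18) - 3 ≡ 10. → (18, 10)
double: tangent at (18, 10): λ = (3·18² + 38)/(2·10) ≡ 34/20. 20⁻¹ ≡ 58 (mod 61) since 20·58 = 1160 ≡ 1, so λ ≡ 34·58 ≡ 20.
  x = λ² - 18 - 18 = 400 - 36 ≡ 59; y = λ·(18 - 59) - 10 ≡ 24. → (59, 24)
add Q: (59, 24) + (5, 11). λ = (11 - 24)/(5 - 59) ≡ 48/7 mod 61. 7⁻¹ ≡ 35 (mod 61) since 7·35 = 245 ≡ 1, so λ ≡ 33.
  x = λ² - 59 - 5 = 1089 - 64 ≡ 49; y = λ·(59 - 49) - 24 ≡ 1. → (49, 1)

(49, 1)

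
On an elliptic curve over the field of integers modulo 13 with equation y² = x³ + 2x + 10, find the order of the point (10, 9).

2P: tangent at (10, 9): λ = (3·10² + 2)/(2·9) ≡ 3/5. 5⁻¹ ≡ 8 (mod 13) since 5·8 = 40 ≡ 1, so λ ≡ 3·8 ≡ 11.
  x = λ² - 10 - 10 = 121 - 20 ≡ 10; y = λ·(10 - 10) - 9 ≡ 4. → (10, 4)
3P: (10, 4) + (10, 9): same x and y₁ ≡ -y₂, so the sum is O.
3P = O, so the order is 3.

3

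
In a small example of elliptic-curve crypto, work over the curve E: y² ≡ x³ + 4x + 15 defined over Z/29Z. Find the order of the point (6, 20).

2P: tangent at (6, 20): λ = (3·6² + 4)/(2·20) ≡ 25/11. 11⁻¹ ≡ 8 (mod 29), so λ ≡ 25·8 ≡ 26.
  x = λ² - 6 - 6 = 676 - 12 ≡ 26; y = λ·(6 - 26) - 20 ≡ 11. → (26, 11)
3P: (26, 11) + (6, 20). λ = (20 - 11)/(6 - 26) ≡ 9/9 mod 29. 9⁻¹ ≡ 13 (mod 29), so λ ≡ 1.
  x = λ² - 26 - 6 = 1 - 32 ≡ 27; y = λ·(26 - 27) - 11 ≡ 17. → (27, 17)
4P: (27, 17) + (6, 20). λ = (20 - 17)/(6 - 27) ≡ 3/8 mod 29. 8⁻¹ ≡ 11 (mod 29), so λ ≡ 4.
  x = λ² - 27 - 6 = 16 - 33 ≡ 12; y = λ·(27 - 12) - 17 ≡ 14. → (12, 14)
5P: (12, 14) + (6, 20). λ = (20 - 14)/(6 - 12) ≡ 6/23 mod 29. 23⁻¹ ≡ 24 (mod 29), so λ ≡ 28.
  x = λ² - 12 - 6 = 784 - 18 ≡ 12; y = λ·(12 - 12) - 14 ≡ 15. → (12, 15)
6P: (12, 15) + (6, 20). λ = (20 - 15)/(6 - 12) ≡ 5/23 mod 29. 23⁻¹ ≡ 24 (mod 29), so λ ≡ 4.
  x = λ² - 12 - 6 = 16 - 18 ≡ 27; y = λ·(12 - 27) - 15 ≡ 12. → (27, 12)
7P: (27, 12) + (6, 20). λ = (20 - 12)/(6 - 27) ≡ 8/8 mod 29. 8⁻¹ ≡ 11 (mod 29), so λ ≡ 1.
  x = λ² - 27 - 6 = 1 - 33 ≡ 26; y = λ·(27 - 26) - 12 ≡ 18. → (26, 18)
8P: (26, 18) + (6, 20). λ = (20 - 18)/(6 - 26) ≡ 2/9 mod 29. 9⁻¹ ≡ 13 (mod 29), so λ ≡ 26.
  x = λ² - 26 - 6 = 676 - 32 ≡ 6; y = λ·(26 - 6) - 18 ≡ 9. → (6, 9)
9P: (6, 9) + (6, 20): same x and y₁ ≡ -y₂, so the sum is O.
9P = O, so the order is 9.

9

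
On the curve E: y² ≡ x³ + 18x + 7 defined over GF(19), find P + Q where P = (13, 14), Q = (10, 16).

(13, 14) + (10, 16). λ = (16 - 14)/(10 - 13) ≡ 2/16 mod 19. 16⁻¹ ≡ 6 (mod 19), so λ ≡ 12.
  x = λ² - 13 - 10 = 144 - 23 ≡ 7; y = λ·(13 - 7) - 14 ≡ 1. → (7, 1)

(7, 1)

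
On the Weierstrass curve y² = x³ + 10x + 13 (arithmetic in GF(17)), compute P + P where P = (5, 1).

tangent at (5, 1): λ = (3·5² + 10)/(2·1) ≡ 0/2. 2⁻¹ ≡ 9 (mod 17) since 2·9 = 18 ≡ 1, so λ ≡ 0·9 ≡ 0.
  x = λ² - 5 - 5 = 0 - 10 ≡ 7; y = λ·(5 - 7) - 1 ≡ 16. → (7, 16)

(7, 16)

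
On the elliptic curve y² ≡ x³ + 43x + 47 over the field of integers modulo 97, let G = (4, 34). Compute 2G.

(3, 3)

tangent at (4, 34): λ = (3·4² + 43)/(2·34) ≡ 91/68. 68⁻¹ ≡ 10 (mod 97) since 68·10 = 680 ≡ 1, so λ ≡ 91·10 ≡ 37.
  x = λ² - 4 - 4 = 1369 - 8 ≡ 3; y = λ·(4 - 3) - 34 ≡ 3. → (3, 3)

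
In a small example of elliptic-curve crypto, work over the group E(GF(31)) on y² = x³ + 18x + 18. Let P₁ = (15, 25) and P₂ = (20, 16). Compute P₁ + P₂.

(29, 25)

(15, 25) + (20, 16). λ = (16 - 25)/(20 - 15) ≡ 22/5 mod 31. 5⁻¹ ≡ 25 (mod 31) since 5·25 = 125 ≡ 1, so λ ≡ 23.
  x = λ² - 15 - 20 = 529 - 35 ≡ 29; y = λ·(15 - 29) - 25 ≡ 25. → (29, 25)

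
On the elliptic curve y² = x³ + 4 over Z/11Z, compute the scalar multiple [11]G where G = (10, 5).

Double-and-add on 11 = (1011)₂. Start with G = (10, 5) for the leading 1-bit.
double: tangent at (10, 5): λ = (3·10² + 0)/(2·5) ≡ 3/10. 10⁻¹ ≡ 10 (mod 11) since 10·10 = 100 ≡ 1, so λ ≡ 3·10 ≡ 8.
  x = λ² - 10 - 10 = 64 - 20 ≡ 0; y = λ·(10 - 0) - 5 ≡ 9. → (0, 9)
double: tangent at (0, 9): λ = (3·0² + 0)/(2·9) ≡ 0/7. 7⁻¹ ≡ 8 (mod 11) since 7·8 = 56 ≡ 1, so λ ≡ 0·8 ≡ 0.
  x = λ² - 0 - 0 = 0 - 0 ≡ 0; y = λ·(0 - 0) - 9 ≡ 2. → (0, 2)
add G: (0, 2) + (10, 5). λ = (5 - 2)/(10 - 0) ≡ 3/10 mod 11. 10⁻¹ ≡ 10 (mod 11) since 10·10 = 100 ≡ 1, so λ ≡ 8.
  x = λ² - 0 - 10 = 64 - 10 ≡ 10; y = λ·(0 - 10) - 2 ≡ 6. → (10, 6)
double: tangent at (10, 6): λ = (3·10² + 0)/(2·6) ≡ 3/1. 1⁻¹ ≡ 1 (mod 11), so λ ≡ 3·1 ≡ 3.
  x = λ² - 10 - 10 = 9 - 20 ≡ 0; y = λ·(10 - 0) - 6 ≡ 2. → (0, 2)
add G: (0, 2) + (10, 5). λ = (5 - 2)/(10 - 0) ≡ 3/10 mod 11. 10⁻¹ ≡ 10 (mod 11), so λ ≡ 8.
  x = λ² - 0 - 10 = 64 - 10 ≡ 10; y = λ·(0 - 10) - 2 ≡ 6. → (10, 6)

(10, 6)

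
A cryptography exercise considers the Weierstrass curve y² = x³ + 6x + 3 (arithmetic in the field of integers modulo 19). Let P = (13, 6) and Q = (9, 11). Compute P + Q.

(13, 6) + (9, 11). λ = (11 - 6)/(9 - 13) ≡ 5/15 mod 19. 15⁻¹ ≡ 14 (mod 19) since 15·14 = 210 ≡ 1, so λ ≡ 13.
  x = λ² - 13 - 9 = 169 - 22 ≡ 14; y = λ·(13 - 14) - 6 ≡ 0. → (14, 0)

(14, 0)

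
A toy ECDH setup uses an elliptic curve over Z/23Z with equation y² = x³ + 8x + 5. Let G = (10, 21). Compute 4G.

Double-and-add on 4 = (100)₂. Start with G = (10, 21) for the leading 1-bit.
double: tangent at (10, 21): λ = (3·10² + 8)/(2·21) ≡ 9/19. 19⁻¹ ≡ 17 (mod 23), so λ ≡ 9·17 ≡ 15.
  x = λ² - 10 - 10 = 225 - 20 ≡ 21; y = λ·(10 - 21) - 21 ≡ 21. → (21, 21)
double: tangent at (21, 21): λ = (3·21² + 8)/(2·21) ≡ 20/19. 19⁻¹ ≡ 17 (mod 23), so λ ≡ 20·17 ≡ 18.
  x = λ² - 21 - 21 = 324 - 42 ≡ 6; y = λ·(21 - 6) - 21 ≡ 19. → (6, 19)

(6, 19)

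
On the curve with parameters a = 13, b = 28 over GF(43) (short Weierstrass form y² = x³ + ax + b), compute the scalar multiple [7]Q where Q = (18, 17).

(31, 37)

Repeated addition: build up to 7Q.
2Q: tangent at (18, 17): λ = (3·18² + 13)/(2·17) ≡ 39/34. 34⁻¹ ≡ 19 (mod 43), so λ ≡ 39·19 ≡ 10.
  x = λ² - 18 - 18 = 100 - 36 ≡ 21; y = λ·(18 - 21) - 17 ≡ 39. → (21, 39)
3Q: (21, 39) + (18, 17). λ = (17 - 39)/(18 - 21) ≡ 21/40 mod 43. 40⁻¹ ≡ 14 (mod 43) since 40·14 = 560 ≡ 1, so λ ≡ 36.
  x = λ² - 21 - 18 = 1296 - 39 ≡ 10; y = λ·(21 - 10) - 39 ≡ 13. → (10, 13)
4Q: (10, 13) + (18, 17). λ = (17 - 13)/(18 - 10) ≡ 4/8 mod 43. 8⁻¹ ≡ 27 (mod 43) since 8·27 = 216 ≡ 1, so λ ≡ 22.
  x = λ² - 10 - 18 = 484 - 28 ≡ 26; y = λ·(10 - 26) - 13 ≡ 22. → (26, 22)
5Q: (26, 22) + (18, 17). λ = (17 - 22)/(18 - 26) ≡ 38/35 mod 43. 35⁻¹ ≡ 16 (mod 43), so λ ≡ 6.
  x = λ² - 26 - 18 = 36 - 44 ≡ 35; y = λ·(26 - 35) - 22 ≡ 10. → (35, 10)
6Q: (35, 10) + (18, 17). λ = (17 - 10)/(18 - 35) ≡ 7/26 mod 43. 26⁻¹ ≡ 5 (mod 43), so λ ≡ 35.
  x = λ² - 35 - 18 = 1225 - 53 ≡ 11; y = λ·(35 - 11) - 10 ≡ 13. → (11, 13)
7Q: (11, 13) + (18, 17). λ = (17 - 13)/(18 - 11) ≡ 4/7 mod 43. 7⁻¹ ≡ 37 (mod 43), so λ ≡ 19.
  x = λ² - 11 - 18 = 361 - 29 ≡ 31; y = λ·(11 - 31) - 13 ≡ 37. → (31, 37)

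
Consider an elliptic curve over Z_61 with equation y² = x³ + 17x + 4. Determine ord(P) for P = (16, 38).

3

2P: tangent at (16, 38): λ = (3·16² + 17)/(2·38) ≡ 53/15. 15⁻¹ ≡ 57 (mod 61) since 15·57 = 855 ≡ 1, so λ ≡ 53·57 ≡ 32.
  x = λ² - 16 - 16 = 1024 - 32 ≡ 16; y = λ·(16 - 16) - 38 ≡ 23. → (16, 23)
3P: (16, 23) + (16, 38): same x and y₁ ≡ -y₂, so the sum is 𝒪.
3P = 𝒪, so the order is 3.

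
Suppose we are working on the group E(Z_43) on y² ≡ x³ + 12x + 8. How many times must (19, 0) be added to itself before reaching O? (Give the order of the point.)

2P: (19, 0) + (19, 0): same x and y₁ ≡ -y₂, so the sum is O.
2P = O, so the order is 2.

2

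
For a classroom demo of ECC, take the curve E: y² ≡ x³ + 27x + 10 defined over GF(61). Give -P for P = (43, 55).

(43, 6)

-(43, 55) = (43, -55 mod 61) = (43, 6).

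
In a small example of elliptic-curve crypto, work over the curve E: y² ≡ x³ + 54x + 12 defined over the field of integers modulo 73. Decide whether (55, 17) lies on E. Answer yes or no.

y² = 17² ≡ 70; x³ + 54x + 12 = 169357 ≡ 70 (mod 73). 70 = 70.

yes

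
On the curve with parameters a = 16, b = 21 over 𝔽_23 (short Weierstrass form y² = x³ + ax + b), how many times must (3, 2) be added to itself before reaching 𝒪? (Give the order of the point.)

2P: tangent at (3, 2): λ = (3·3² + 16)/(2·2) ≡ 20/4. 4⁻¹ ≡ 6 (mod 23) since 4·6 = 24 ≡ 1, so λ ≡ 20·6 ≡ 5.
  x = λ² - 3 - 3 = 25 - 6 ≡ 19; y = λ·(3 - 19) - 2 ≡ 10. → (19, 10)
3P: (19, 10) + (3, 2). λ = (2 - 10)/(3 - 19) ≡ 15/7 mod 23. 7⁻¹ ≡ 10 (mod 23), so λ ≡ 12.
  x = λ² - 19 - 3 = 144 - 22 ≡ 7; y = λ·(19 - 7) - 10 ≡ 19. → (7, 19)
4P: (7, 19) + (3, 2). λ = (2 - 19)/(3 - 7) ≡ 6/19 mod 23. 19⁻¹ ≡ 17 (mod 23), so λ ≡ 10.
  x = λ² - 7 - 3 = 100 - 10 ≡ 21; y = λ·(7 - 21) - 19 ≡ 2. → (21, 2)
5P: (21, 2) + (3, 2). λ = (2 - 2)/(3 - 21) ≡ 0/5 mod 23. 5⁻¹ ≡ 14 (mod 23) since 5·14 = 70 ≡ 1, so λ ≡ 0.
  x = λ² - 21 - 3 = 0 - 24 ≡ 22; y = λ·(21 - 22) - 2 ≡ 21. → (22, 21)
6P: (22, 21) + (3, 2). λ = (2 - 21)/(3 - 22) ≡ 4/4 mod 23. 4⁻¹ ≡ 6 (mod 23) since 4·6 = 24 ≡ 1, so λ ≡ 1.
  x = λ² - 22 - 3 = 1 - 25 ≡ 22; y = λ·(22 - 22) - 21 ≡ 2. → (22, 2)
7P: (22, 2) + (3, 2). λ = (2 - 2)/(3 - 22) ≡ 0/4 mod 23. 4⁻¹ ≡ 6 (mod 23) since 4·6 = 24 ≡ 1, so λ ≡ 0.
  x = λ² - 22 - 3 = 0 - 25 ≡ 21; y = λ·(22 - 21) - 2 ≡ 21. → (21, 21)
8P: (21, 21) + (3, 2). λ = (2 - 21)/(3 - 21) ≡ 4/5 mod 23. 5⁻¹ ≡ 14 (mod 23) since 5·14 = 70 ≡ 1, so λ ≡ 10.
  x = λ² - 21 - 3 = 100 - 24 ≡ 7; y = λ·(21 - 7) - 21 ≡ 4. → (7, 4)
9P: (7, 4) + (3, 2). λ = (2 - 4)/(3 - 7) ≡ 21/19 mod 23. 19⁻¹ ≡ 17 (mod 23) since 19·17 = 323 ≡ 1, so λ ≡ 12.
  x = λ² - 7 - 3 = 144 - 10 ≡ 19; y = λ·(7 - 19) - 4 ≡ 13. → (19, 13)
10P: (19, 13) + (3, 2). λ = (2 - 13)/(3 - 19) ≡ 12/7 mod 23. 7⁻¹ ≡ 10 (mod 23) since 7·10 = 70 ≡ 1, so λ ≡ 5.
  x = λ² - 19 - 3 = 25 - 22 ≡ 3; y = λ·(19 - 3) - 13 ≡ 21. → (3, 21)
11P: (3, 21) + (3, 2): same x and y₁ ≡ -y₂, so the sum is 𝒪.
11P = 𝒪, so the order is 11.

11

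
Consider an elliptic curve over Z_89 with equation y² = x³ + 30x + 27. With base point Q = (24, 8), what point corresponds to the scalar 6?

(73, 48)

Repeated addition: build up to 6Q.
2Q: tangent at (24, 8): λ = (3·24² + 30)/(2·8) ≡ 67/16. 16⁻¹ ≡ 39 (mod 89), so λ ≡ 67·39 ≡ 32.
  x = λ² - 24 - 24 = 1024 - 48 ≡ 86; y = λ·(24 - 86) - 8 ≡ 55. → (86, 55)
3Q: (86, 55) + (24, 8). λ = (8 - 55)/(24 - 86) ≡ 42/27 mod 89. 27⁻¹ ≡ 33 (mod 89) since 27·33 = 891 ≡ 1, so λ ≡ 51.
  x = λ² - 86 - 24 = 2601 - 110 ≡ 88; y = λ·(86 - 88) - 55 ≡ 21. → (88, 21)
4Q: (88, 21) + (24, 8). λ = (8 - 21)/(24 - 88) ≡ 76/25 mod 89. 25⁻¹ ≡ 57 (mod 89), so λ ≡ 60.
  x = λ² - 88 - 24 = 3600 - 112 ≡ 17; y = λ·(88 - 17) - 21 ≡ 56. → (17, 56)
5Q: (17, 56) + (24, 8). λ = (8 - 56)/(24 - 17) ≡ 41/7 mod 89. 7⁻¹ ≡ 51 (mod 89), so λ ≡ 44.
  x = λ² - 17 - 24 = 1936 - 41 ≡ 26; y = λ·(17 - 26) - 56 ≡ 82. → (26, 82)
6Q: (26, 82) + (24, 8). λ = (8 - 82)/(24 - 26) ≡ 15/87 mod 89. 87⁻¹ ≡ 44 (mod 89), so λ ≡ 37.
  x = λ² - 26 - 24 = 1369 - 50 ≡ 73; y = λ·(26 - 73) - 82 ≡ 48. → (73, 48)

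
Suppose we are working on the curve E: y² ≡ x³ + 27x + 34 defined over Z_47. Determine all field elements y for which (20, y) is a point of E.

x³ + 27x + 34 = 8574 ≡ 20 (mod 47).
20 is a non-residue mod 47; no y exists.

none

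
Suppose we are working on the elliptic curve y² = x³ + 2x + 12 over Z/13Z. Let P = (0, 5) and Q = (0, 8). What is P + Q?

O

The two points share x = 0 and their y-coordinates satisfy 5 + 8 ≡ 0 (mod 13), so they are inverses. Their sum is 𝒪.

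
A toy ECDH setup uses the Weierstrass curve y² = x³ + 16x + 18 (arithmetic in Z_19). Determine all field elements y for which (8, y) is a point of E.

x³ + 16x + 18 = 658 ≡ 12 (mod 19).
12 is a non-residue mod 19; no y exists.

none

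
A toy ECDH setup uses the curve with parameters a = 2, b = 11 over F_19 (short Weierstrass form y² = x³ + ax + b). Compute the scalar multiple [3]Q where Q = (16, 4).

Repeated addition: build up to 3Q.
2Q: tangent at (16, 4): λ = (3·16² + 2)/(2·4) ≡ 10/8. 8⁻¹ ≡ 12 (mod 19) since 8·12 = 96 ≡ 1, so λ ≡ 10·12 ≡ 6.
  x = λ² - 16 - 16 = 36 - 32 ≡ 4; y = λ·(16 - 4) - 4 ≡ 11. → (4, 11)
3Q: (4, 11) + (16, 4). λ = (4 - 11)/(16 - 4) ≡ 12/12 mod 19. 12⁻¹ ≡ 8 (mod 19), so λ ≡ 1.
  x = λ² - 4 - 16 = 1 - 20 ≡ 0; y = λ·(4 - 0) - 11 ≡ 12. → (0, 12)

(0, 12)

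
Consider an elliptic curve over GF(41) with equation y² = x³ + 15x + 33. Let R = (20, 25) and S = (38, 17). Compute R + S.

(20, 25) + (38, 17). λ = (17 - 25)/(38 - 20) ≡ 33/18 mod 41. 18⁻¹ ≡ 16 (mod 41), so λ ≡ 36.
  x = λ² - 20 - 38 = 1296 - 58 ≡ 8; y = λ·(20 - 8) - 25 ≡ 38. → (8, 38)

(8, 38)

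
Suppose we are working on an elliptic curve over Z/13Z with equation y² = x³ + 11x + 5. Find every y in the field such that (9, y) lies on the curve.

x³ + 11x + 5 = 833 ≡ 1 (mod 13).
Square roots of 1 mod 13: 1 and 12 (since 1² = 1 ≡ 1).

1, 12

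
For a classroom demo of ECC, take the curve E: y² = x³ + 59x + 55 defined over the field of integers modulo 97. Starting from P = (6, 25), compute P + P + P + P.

Repeated addition: build up to 4P.
2P: tangent at (6, 25): λ = (3·6² + 59)/(2·25) ≡ 70/50. 50⁻¹ ≡ 33 (mod 97), so λ ≡ 70·33 ≡ 79.
  x = λ² - 6 - 6 = 6241 - 12 ≡ 21; y = λ·(6 - 21) - 25 ≡ 51. → (21, 51)
3P: (21, 51) + (6, 25). λ = (25 - 51)/(6 - 21) ≡ 71/82 mod 97. 82⁻¹ ≡ 84 (mod 97), so λ ≡ 47.
  x = λ² - 21 - 6 = 2209 - 27 ≡ 48; y = λ·(21 - 48) - 51 ≡ 38. → (48, 38)
4P: (48, 38) + (6, 25). λ = (25 - 38)/(6 - 48) ≡ 84/55 mod 97. 55⁻¹ ≡ 30 (mod 97) since 55·30 = 1650 ≡ 1, so λ ≡ 95.
  x = λ² - 48 - 6 = 9025 - 54 ≡ 47; y = λ·(48 - 47) - 38 ≡ 57. → (47, 57)

(47, 57)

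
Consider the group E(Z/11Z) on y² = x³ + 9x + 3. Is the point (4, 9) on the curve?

y² = 9² ≡ 4; x³ + 9x + 3 = 103 ≡ 4 (mod 11). 4 = 4.

yes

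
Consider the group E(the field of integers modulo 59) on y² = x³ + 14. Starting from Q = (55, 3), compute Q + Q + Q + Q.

Double-and-add on 4 = (100)₂. Start with Q = (55, 3) for the leading 1-bit.
double: tangent at (55, 3): λ = (3·55² + 0)/(2·3) ≡ 48/6. 6⁻¹ ≡ 10 (mod 59) since 6·10 = 60 ≡ 1, so λ ≡ 48·10 ≡ 8.
  x = λ² - 55 - 55 = 64 - 110 ≡ 13; y = λ·(55 - 13) - 3 ≡ 38. → (13, 38)
double: tangent at (13, 38): λ = (3·13² + 0)/(2·38) ≡ 35/17. 17⁻¹ ≡ 7 (mod 59), so λ ≡ 35·7 ≡ 9.
  x = λ² - 13 - 13 = 81 - 26 ≡ 55; y = λ·(13 - 55) - 38 ≡ 56. → (55, 56)

(55, 56)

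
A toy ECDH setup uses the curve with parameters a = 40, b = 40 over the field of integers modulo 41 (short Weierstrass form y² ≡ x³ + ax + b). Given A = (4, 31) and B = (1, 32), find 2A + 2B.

(30, 27)

First 2A:
Repeated addition: build up to 2A.
2A: tangent at (4, 31): λ = (3·4² + 40)/(2·31) ≡ 6/21. 21⁻¹ ≡ 2 (mod 41) since 21·2 = 42 ≡ 1, so λ ≡ 6·2 ≡ 12.
  x = λ² - 4 - 4 = 144 - 8 ≡ 13; y = λ·(4 - 13) - 31 ≡ 25. → (13, 25)
2A = (13, 25).
Next 2B:
Repeated addition: build up to 2B.
2B: tangent at (1, 32): λ = (3·1² + 40)/(2·32) ≡ 2/23. 23⁻¹ ≡ 25 (mod 41), so λ ≡ 2·25 ≡ 9.
  x = λ² - 1 - 1 = 81 - 2 ≡ 38; y = λ·(1 - 38) - 32 ≡ 4. → (38, 4)
2B = (38, 4).
Finally 2A + 2B:
(13, 25) + (38, 4). λ = (4 - 25)/(38 - 13) ≡ 20/25 mod 41. 25⁻¹ ≡ 23 (mod 41), so λ ≡ 9.
  x = λ² - 13 - 38 = 81 - 51 ≡ 30; y = λ·(13 - 30) - 25 ≡ 27. → (30, 27)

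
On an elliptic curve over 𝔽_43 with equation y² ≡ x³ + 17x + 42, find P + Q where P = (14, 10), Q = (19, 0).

(14, 10) + (19, 0). λ = (0 - 10)/(19 - 14) ≡ 33/5 mod 43. 5⁻¹ ≡ 26 (mod 43) since 5·26 = 130 ≡ 1, so λ ≡ 41.
  x = λ² - 14 - 19 = 1681 - 33 ≡ 14; y = λ·(14 - 14) - 10 ≡ 33. → (14, 33)

(14, 33)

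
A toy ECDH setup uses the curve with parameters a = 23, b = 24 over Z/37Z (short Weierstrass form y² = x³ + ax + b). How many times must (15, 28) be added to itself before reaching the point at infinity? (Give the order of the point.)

2P: tangent at (15, 28): λ = (3·15² + 23)/(2·28) ≡ 32/19. 19⁻¹ ≡ 2 (mod 37), so λ ≡ 32·2 ≡ 27.
  x = λ² - 15 - 15 = 729 - 30 ≡ 33; y = λ·(15 - 33) - 28 ≡ 4. → (33, 4)
3P: (33, 4) + (15, 28). λ = (28 - 4)/(15 - 33) ≡ 24/19 mod 37. 19⁻¹ ≡ 2 (mod 37) since 19·2 = 38 ≡ 1, so λ ≡ 11.
  x = λ² - 33 - 15 = 121 - 48 ≡ 36; y = λ·(33 - 36) - 4 ≡ 0. → (36, 0)
4P: (36, 0) + (15, 28). λ = (28 - 0)/(15 - 36) ≡ 28/16 mod 37. 16⁻¹ ≡ 7 (mod 37) since 16·7 = 112 ≡ 1, so λ ≡ 11.
  x = λ² - 36 - 15 = 121 - 51 ≡ 33; y = λ·(36 - 33) - 0 ≡ 33. → (33, 33)
5P: (33, 33) + (15, 28). λ = (28 - 33)/(15 - 33) ≡ 32/19 mod 37. 19⁻¹ ≡ 2 (mod 37), so λ ≡ 27.
  x = λ² - 33 - 15 = 729 - 48 ≡ 15; y = λ·(33 - 15) - 33 ≡ 9. → (15, 9)
6P: (15, 9) + (15, 28): same x and y₁ ≡ -y₂, so the sum is the point at infinity.
6P = the point at infinity, so the order is 6.

6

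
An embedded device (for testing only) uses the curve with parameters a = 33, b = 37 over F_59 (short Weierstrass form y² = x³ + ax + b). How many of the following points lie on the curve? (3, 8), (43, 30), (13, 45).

(3, 8): 8² ≡ 5, rhs ≡ 45 → off.
(43, 30): 30² ≡ 15, rhs ≡ 15 → on.
(13, 45): 45² ≡ 19, rhs ≡ 8 → off.

1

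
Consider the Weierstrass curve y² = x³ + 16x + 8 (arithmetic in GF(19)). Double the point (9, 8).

(17, 5)

tangent at (9, 8): λ = (3·9² + 16)/(2·8) ≡ 12/16. 16⁻¹ ≡ 6 (mod 19) since 16·6 = 96 ≡ 1, so λ ≡ 12·6 ≡ 15.
  x = λ² - 9 - 9 = 225 - 18 ≡ 17; y = λ·(9 - 17) - 8 ≡ 5. → (17, 5)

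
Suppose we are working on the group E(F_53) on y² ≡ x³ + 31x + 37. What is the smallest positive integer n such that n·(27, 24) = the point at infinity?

2P: tangent at (27, 24): λ = (3·27² + 31)/(2·24) ≡ 45/48. 48⁻¹ ≡ 21 (mod 53), so λ ≡ 45·21 ≡ 44.
  x = λ² - 27 - 27 = 1936 - 54 ≡ 27; y = λ·(27 - 27) - 24 ≡ 29. → (27, 29)
3P: (27, 29) + (27, 24): same x and y₁ ≡ -y₂, so the sum is the point at infinity.
3P = the point at infinity, so the order is 3.

3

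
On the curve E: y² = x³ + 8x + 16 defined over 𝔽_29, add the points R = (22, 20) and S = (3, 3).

(22, 20) + (3, 3). λ = (3 - 20)/(3 - 22) ≡ 12/10 mod 29. 10⁻¹ ≡ 3 (mod 29), so λ ≡ 7.
  x = λ² - 22 - 3 = 49 - 25 ≡ 24; y = λ·(22 - 24) - 20 ≡ 24. → (24, 24)

(24, 24)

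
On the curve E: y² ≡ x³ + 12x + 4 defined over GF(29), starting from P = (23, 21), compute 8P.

Repeated addition: build up to 8P.
2P: tangent at (23, 21): λ = (3·23² + 12)/(2·21) ≡ 4/13. 13⁻¹ ≡ 9 (mod 29), so λ ≡ 4·9 ≡ 7.
  x = λ² - 23 - 23 = 49 - 46 ≡ 3; y = λ·(23 - 3) - 21 ≡ 3. → (3, 3)
3P: (3, 3) + (23, 21). λ = (21 - 3)/(23 - 3) ≡ 18/20 mod 29. 20⁻¹ ≡ 16 (mod 29), so λ ≡ 27.
  x = λ² - 3 - 23 = 729 - 26 ≡ 7; y = λ·(3 - 7) - 3 ≡ 5. → (7, 5)
4P: (7, 5) + (23, 21). λ = (21 - 5)/(23 - 7) ≡ 16/16 mod 29. 16⁻¹ ≡ 20 (mod 29), so λ ≡ 1.
  x = λ² - 7 - 23 = 1 - 30 ≡ 0; y = λ·(7 - 0) - 5 ≡ 2. → (0, 2)
5P: (0, 2) + (23, 21). λ = (21 - 2)/(23 - 0) ≡ 19/23 mod 29. 23⁻¹ ≡ 24 (mod 29), so λ ≡ 21.
  x = λ² - 0 - 23 = 441 - 23 ≡ 12; y = λ·(0 - 12) - 2 ≡ 7. → (12, 7)
6P: (12, 7) + (23, 21). λ = (21 - 7)/(23 - 12) ≡ 14/11 mod 29. 11⁻¹ ≡ 8 (mod 29), so λ ≡ 25.
  x = λ² - 12 - 23 = 625 - 35 ≡ 10; y = λ·(12 - 10) - 7 ≡ 14. → (10, 14)
7P: (10, 14) + (23, 21). λ = (21 - 14)/(23 - 10) ≡ 7/13 mod 29. 13⁻¹ ≡ 9 (mod 29), so λ ≡ 5.
  x = λ² - 10 - 23 = 25 - 33 ≡ 21; y = λ·(10 - 21) - 14 ≡ 18. → (21, 18)
8P: (21, 18) + (23, 21). λ = (21 - 18)/(23 - 21) ≡ 3/2 mod 29. 2⁻¹ ≡ 15 (mod 29), so λ ≡ 16.
  x = λ² - 21 - 23 = 256 - 44 ≡ 9; y = λ·(21 - 9) - 18 ≡ 0. → (9, 0)

(9, 0)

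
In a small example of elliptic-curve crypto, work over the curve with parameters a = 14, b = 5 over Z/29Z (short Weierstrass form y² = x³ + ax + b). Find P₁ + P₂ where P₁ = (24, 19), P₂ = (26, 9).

(4, 26)

(24, 19) + (26, 9). λ = (9 - 19)/(26 - 24) ≡ 19/2 mod 29. 2⁻¹ ≡ 15 (mod 29), so λ ≡ 24.
  x = λ² - 24 - 26 = 576 - 50 ≡ 4; y = λ·(24 - 4) - 19 ≡ 26. → (4, 26)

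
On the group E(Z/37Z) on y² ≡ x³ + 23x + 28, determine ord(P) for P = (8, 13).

2P: tangent at (8, 13): λ = (3·8² + 23)/(2·13) ≡ 30/26. 26⁻¹ ≡ 10 (mod 37), so λ ≡ 30·10 ≡ 4.
  x = λ² - 8 - 8 = 16 - 16 ≡ 0; y = λ·(8 - 0) - 13 ≡ 19. → (0, 19)
3P: (0, 19) + (8, 13). λ = (13 - 19)/(8 - 0) ≡ 31/8 mod 37. 8⁻¹ ≡ 14 (mod 37) since 8·14 = 112 ≡ 1, so λ ≡ 27.
  x = λ² - 0 - 8 = 729 - 8 ≡ 18; y = λ·(0 - 18) - 19 ≡ 13. → (18, 13)
4P: (18, 13) + (8, 13). λ = (13 - 13)/(8 - 18) ≡ 0/27 mod 37. 27⁻¹ ≡ 11 (mod 37), so λ ≡ 0.
  x = λ² - 18 - 8 = 0 - 26 ≡ 11; y = λ·(18 - 11) - 13 ≡ 24. → (11, 24)
5P: (11, 24) + (8, 13). λ = (13 - 24)/(8 - 11) ≡ 26/34 mod 37. 34⁻¹ ≡ 12 (mod 37) since 34·12 = 408 ≡ 1, so λ ≡ 16.
  x = λ² - 11 - 8 = 256 - 19 ≡ 15; y = λ·(11 - 15) - 24 ≡ 23. → (15, 23)
6P: (15, 23) + (8, 13). λ = (13 - 23)/(8 - 15) ≡ 27/30 mod 37. 30⁻¹ ≡ 21 (mod 37) since 30·21 = 630 ≡ 1, so λ ≡ 12.
  x = λ² - 15 - 8 = 144 - 23 ≡ 10; y = λ·(15 - 10) - 23 ≡ 0. → (10, 0)
7P: (10, 0) + (8, 13). λ = (13 - 0)/(8 - 10) ≡ 13/35 mod 37. 35⁻¹ ≡ 18 (mod 37), so λ ≡ 12.
  x = λ² - 10 - 8 = 144 - 18 ≡ 15; y = λ·(10 - 15) - 0 ≡ 14. → (15, 14)
8P: (15, 14) + (8, 13). λ = (13 - 14)/(8 - 15) ≡ 36/30 mod 37. 30⁻¹ ≡ 21 (mod 37), so λ ≡ 16.
  x = λ² - 15 - 8 = 256 - 23 ≡ 11; y = λ·(15 - 11) - 14 ≡ 13. → (11, 13)
9P: (11, 13) + (8, 13). λ = (13 - 13)/(8 - 11) ≡ 0/34 mod 37. 34⁻¹ ≡ 12 (mod 37) since 34·12 = 408 ≡ 1, so λ ≡ 0.
  x = λ² - 11 - 8 = 0 - 19 ≡ 18; y = λ·(11 - 18) - 13 ≡ 24. → (18, 24)
10P: (18, 24) + (8, 13). λ = (13 - 24)/(8 - 18) ≡ 26/27 mod 37. 27⁻¹ ≡ 11 (mod 37) since 27·11 = 297 ≡ 1, so λ ≡ 27.
  x = λ² - 18 - 8 = 729 - 26 ≡ 0; y = λ·(18 - 0) - 24 ≡ 18. → (0, 18)
11P: (0, 18) + (8, 13). λ = (13 - 18)/(8 - 0) ≡ 32/8 mod 37. 8⁻¹ ≡ 14 (mod 37), so λ ≡ 4.
  x = λ² - 0 - 8 = 16 - 8 ≡ 8; y = λ·(0 - 8) - 18 ≡ 24. → (8, 24)
12P: (8, 24) + (8, 13): same x and y₁ ≡ -y₂, so the sum is O.
12P = O, so the order is 12.

12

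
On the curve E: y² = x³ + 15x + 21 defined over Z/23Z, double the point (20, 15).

tangent at (20, 15): λ = (3·20² + 15)/(2·15) ≡ 19/7. 7⁻¹ ≡ 10 (mod 23) since 7·10 = 70 ≡ 1, so λ ≡ 19·10 ≡ 6.
  x = λ² - 20 - 20 = 36 - 40 ≡ 19; y = λ·(20 - 19) - 15 ≡ 14. → (19, 14)

(19, 14)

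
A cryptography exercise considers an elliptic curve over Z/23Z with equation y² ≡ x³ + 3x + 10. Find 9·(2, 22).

(14, 6)

Write Q = (2, 22).
Double-and-add on 9 = (1001)₂. Start with Q = (2, 22) for the leading 1-bit.
double: tangent at (2, 22): λ = (3·2² + 3)/(2·22) ≡ 15/21. 21⁻¹ ≡ 11 (mod 23), so λ ≡ 15·11 ≡ 4.
  x = λ² - 2 - 2 = 16 - 4 ≡ 12; y = λ·(2 - 12) - 22 ≡ 7. → (12, 7)
double: tangent at (12, 7): λ = (3·12² + 3)/(2·7) ≡ 21/14. 14⁻¹ ≡ 5 (mod 23), so λ ≡ 21·5 ≡ 13.
  x = λ² - 12 - 12 = 169 - 24 ≡ 7; y = λ·(12 - 7) - 7 ≡ 12. → (7, 12)
double: tangent at (7, 12): λ = (3·7² + 3)/(2·12) ≡ 12/1. 1⁻¹ ≡ 1 (mod 23), so λ ≡ 12·1 ≡ 12.
  x = λ² - 7 - 7 = 144 - 14 ≡ 15; y = λ·(7 - 15) - 12 ≡ 7. → (15, 7)
add Q: (15, 7) + (2, 22). λ = (22 - 7)/(2 - 15) ≡ 15/10 mod 23. 10⁻¹ ≡ 7 (mod 23) since 10·7 = 70 ≡ 1, so λ ≡ 13.
  x = λ² - 15 - 2 = 169 - 17 ≡ 14; y = λ·(15 - 14) - 7 ≡ 6. → (14, 6)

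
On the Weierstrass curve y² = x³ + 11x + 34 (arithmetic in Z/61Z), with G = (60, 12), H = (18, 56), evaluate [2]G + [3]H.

(38, 27)

First 2G:
Repeated addition: build up to 2G.
2G: tangent at (60, 12): λ = (3·60² + 11)/(2·12) ≡ 14/24. 24⁻¹ ≡ 28 (mod 61) since 24·28 = 672 ≡ 1, so λ ≡ 14·28 ≡ 26.
  x = λ² - 60 - 60 = 676 - 120 ≡ 7; y = λ·(60 - 7) - 12 ≡ 24. → (7, 24)
2G = (7, 24).
Next 3H:
Repeated addition: build up to 3H.
2H: tangent at (18, 56): λ = (3·18² + 11)/(2·56) ≡ 7/51. 51⁻¹ ≡ 6 (mod 61), so λ ≡ 7·6 ≡ 42.
  x = λ² - 18 - 18 = 1764 - 36 ≡ 20; y = λ·(18 - 20) - 56 ≡ 43. → (20, 43)
3H: (20, 43) + (18, 56). λ = (56 - 43)/(18 - 20) ≡ 13/59 mod 61. 59⁻¹ ≡ 30 (mod 61) since 59·30 = 1770 ≡ 1, so λ ≡ 24.
  x = λ² - 20 - 18 = 576 - 38 ≡ 50; y = λ·(20 - 50) - 43 ≡ 30. → (50, 30)
3H = (50, 30).
Finally 2G + 3H:
(7, 24) + (50, 30). λ = (30 - 24)/(50 - 7) ≡ 6/43 mod 61. 43⁻¹ ≡ 44 (mod 61), so λ ≡ 20.
  x = λ² - 7 - 50 = 400 - 57 ≡ 38; y = λ·(7 - 38) - 24 ≡ 27. → (38, 27)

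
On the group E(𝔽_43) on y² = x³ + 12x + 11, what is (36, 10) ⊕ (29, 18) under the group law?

(36, 10) + (29, 18). λ = (18 - 10)/(29 - 36) ≡ 8/36 mod 43. 36⁻¹ ≡ 6 (mod 43) since 36·6 = 216 ≡ 1, so λ ≡ 5.
  x = λ² - 36 - 29 = 25 - 65 ≡ 3; y = λ·(36 - 3) - 10 ≡ 26. → (3, 26)

(3, 26)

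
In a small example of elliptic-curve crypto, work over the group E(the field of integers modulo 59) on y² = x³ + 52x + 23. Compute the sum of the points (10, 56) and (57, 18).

(43, 46)

(10, 56) + (57, 18). λ = (18 - 56)/(57 - 10) ≡ 21/47 mod 59. 47⁻¹ ≡ 54 (mod 59), so λ ≡ 13.
  x = λ² - 10 - 57 = 169 - 67 ≡ 43; y = λ·(10 - 43) - 56 ≡ 46. → (43, 46)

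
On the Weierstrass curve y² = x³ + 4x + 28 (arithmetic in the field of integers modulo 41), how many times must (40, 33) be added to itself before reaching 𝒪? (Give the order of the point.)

10

2P: tangent at (40, 33): λ = (3·40² + 4)/(2·33) ≡ 7/25. 25⁻¹ ≡ 23 (mod 41) since 25·23 = 575 ≡ 1, so λ ≡ 7·23 ≡ 38.
  x = λ² - 40 - 40 = 1444 - 80 ≡ 11; y = λ·(40 - 11) - 33 ≡ 3. → (11, 3)
3P: (11, 3) + (40, 33). λ = (33 - 3)/(40 - 11) ≡ 30/29 mod 41. 29⁻¹ ≡ 17 (mod 41), so λ ≡ 18.
  x = λ² - 11 - 40 = 324 - 51 ≡ 27; y = λ·(11 - 27) - 3 ≡ 37. → (27, 37)
4P: (27, 37) + (40, 33). λ = (33 - 37)/(40 - 27) ≡ 37/13 mod 41. 13⁻¹ ≡ 19 (mod 41), so λ ≡ 6.
  x = λ² - 27 - 40 = 36 - 67 ≡ 10; y = λ·(27 - 10) - 37 ≡ 24. → (10, 24)
5P: (10, 24) + (40, 33). λ = (33 - 24)/(40 - 10) ≡ 9/30 mod 41. 30⁻¹ ≡ 26 (mod 41) since 30·26 = 780 ≡ 1, so λ ≡ 29.
  x = λ² - 10 - 40 = 841 - 50 ≡ 12; y = λ·(10 - 12) - 24 ≡ 0. → (12, 0)
6P: (12, 0) + (40, 33). λ = (33 - 0)/(40 - 12) ≡ 33/28 mod 41. 28⁻¹ ≡ 22 (mod 41), so λ ≡ 29.
  x = λ² - 12 - 40 = 841 - 52 ≡ 10; y = λ·(12 - 10) - 0 ≡ 17. → (10, 17)
7P: (10, 17) + (40, 33). λ = (33 - 17)/(40 - 10) ≡ 16/30 mod 41. 30⁻¹ ≡ 26 (mod 41), so λ ≡ 6.
  x = λ² - 10 - 40 = 36 - 50 ≡ 27; y = λ·(10 - 27) - 17 ≡ 4. → (27, 4)
8P: (27, 4) + (40, 33). λ = (33 - 4)/(40 - 27) ≡ 29/13 mod 41. 13⁻¹ ≡ 19 (mod 41), so λ ≡ 18.
  x = λ² - 27 - 40 = 324 - 67 ≡ 11; y = λ·(27 - 11) - 4 ≡ 38. → (11, 38)
9P: (11, 38) + (40, 33). λ = (33 - 38)/(40 - 11) ≡ 36/29 mod 41. 29⁻¹ ≡ 17 (mod 41), so λ ≡ 38.
  x = λ² - 11 - 40 = 1444 - 51 ≡ 40; y = λ·(11 - 40) - 38 ≡ 8. → (40, 8)
10P: (40, 8) + (40, 33): same x and y₁ ≡ -y₂, so the sum is 𝒪.
10P = 𝒪, so the order is 10.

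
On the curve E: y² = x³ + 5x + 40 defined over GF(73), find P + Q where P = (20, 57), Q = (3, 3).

(27, 41)

(20, 57) + (3, 3). λ = (3 - 57)/(3 - 20) ≡ 19/56 mod 73. 56⁻¹ ≡ 30 (mod 73), so λ ≡ 59.
  x = λ² - 20 - 3 = 3481 - 23 ≡ 27; y = λ·(20 - 27) - 57 ≡ 41. → (27, 41)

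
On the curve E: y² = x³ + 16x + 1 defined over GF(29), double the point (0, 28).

(6, 20)

tangent at (0, 28): λ = (3·0² + 16)/(2·28) ≡ 16/27. 27⁻¹ ≡ 14 (mod 29), so λ ≡ 16·14 ≡ 21.
  x = λ² - 0 - 0 = 441 - 0 ≡ 6; y = λ·(0 - 6) - 28 ≡ 20. → (6, 20)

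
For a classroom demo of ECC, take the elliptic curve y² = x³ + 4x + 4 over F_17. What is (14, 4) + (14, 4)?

tangent at (14, 4): λ = (3·14² + 4)/(2·4) ≡ 14/8. 8⁻¹ ≡ 15 (mod 17), so λ ≡ 14·15 ≡ 6.
  x = λ² - 14 - 14 = 36 - 28 ≡ 8; y = λ·(14 - 8) - 4 ≡ 15. → (8, 15)

(8, 15)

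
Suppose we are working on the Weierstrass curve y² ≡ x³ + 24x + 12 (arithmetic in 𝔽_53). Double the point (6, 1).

(51, 50)

tangent at (6, 1): λ = (3·6² + 24)/(2·1) ≡ 26/2. 2⁻¹ ≡ 27 (mod 53) since 2·27 = 54 ≡ 1, so λ ≡ 26·27 ≡ 13.
  x = λ² - 6 - 6 = 169 - 12 ≡ 51; y = λ·(6 - 51) - 1 ≡ 50. → (51, 50)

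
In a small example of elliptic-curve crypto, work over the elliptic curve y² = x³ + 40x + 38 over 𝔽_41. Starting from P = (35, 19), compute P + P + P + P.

Repeated addition: build up to 4P.
2P: tangent at (35, 19): λ = (3·35² + 40)/(2·19) ≡ 25/38. 38⁻¹ ≡ 27 (mod 41), so λ ≡ 25·27 ≡ 19.
  x = λ² - 35 - 35 = 361 - 70 ≡ 4; y = λ·(35 - 4) - 19 ≡ 37. → (4, 37)
3P: (4, 37) + (35, 19). λ = (19 - 37)/(35 - 4) ≡ 23/31 mod 41. 31⁻¹ ≡ 4 (mod 41), so λ ≡ 10.
  x = λ² - 4 - 35 = 100 - 39 ≡ 20; y = λ·(4 - 20) - 37 ≡ 8. → (20, 8)
4P: (20, 8) + (35, 19). λ = (19 - 8)/(35 - 20) ≡ 11/15 mod 41. 15⁻¹ ≡ 11 (mod 41) since 15·11 = 165 ≡ 1, so λ ≡ 39.
  x = λ² - 20 - 35 = 1521 - 55 ≡ 31; y = λ·(20 - 31) - 8 ≡ 14. → (31, 14)

(31, 14)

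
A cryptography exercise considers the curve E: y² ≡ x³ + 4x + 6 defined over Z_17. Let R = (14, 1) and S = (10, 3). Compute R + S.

(6, 12)

(14, 1) + (10, 3). λ = (3 - 1)/(10 - 14) ≡ 2/13 mod 17. 13⁻¹ ≡ 4 (mod 17) since 13·4 = 52 ≡ 1, so λ ≡ 8.
  x = λ² - 14 - 10 = 64 - 24 ≡ 6; y = λ·(14 - 6) - 1 ≡ 12. → (6, 12)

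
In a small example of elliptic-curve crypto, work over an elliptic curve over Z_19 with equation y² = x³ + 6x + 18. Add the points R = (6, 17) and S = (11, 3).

(3, 5)

(6, 17) + (11, 3). λ = (3 - 17)/(11 - 6) ≡ 5/5 mod 19. 5⁻¹ ≡ 4 (mod 19) since 5·4 = 20 ≡ 1, so λ ≡ 1.
  x = λ² - 6 - 11 = 1 - 17 ≡ 3; y = λ·(6 - 3) - 17 ≡ 5. → (3, 5)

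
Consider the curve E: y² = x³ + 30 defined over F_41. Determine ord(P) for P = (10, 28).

7

2P: tangent at (10, 28): λ = (3·10² + 0)/(2·28) ≡ 13/15. 15⁻¹ ≡ 11 (mod 41), so λ ≡ 13·11 ≡ 20.
  x = λ² - 10 - 10 = 400 - 20 ≡ 11; y = λ·(10 - 11) - 28 ≡ 34. → (11, 34)
3P: (11, 34) + (10, 28). λ = (28 - 34)/(10 - 11) ≡ 35/40 mod 41. 40⁻¹ ≡ 40 (mod 41) since 40·40 = 1600 ≡ 1, so λ ≡ 6.
  x = λ² - 11 - 10 = 36 - 21 ≡ 15; y = λ·(11 - 15) - 34 ≡ 24. → (15, 24)
4P: (15, 24) + (10, 28). λ = (28 - 24)/(10 - 15) ≡ 4/36 mod 41. 36⁻¹ ≡ 8 (mod 41), so λ ≡ 32.
  x = λ² - 15 - 10 = 1024 - 25 ≡ 15; y = λ·(15 - 15) - 24 ≡ 17. → (15, 17)
5P: (15, 17) + (10, 28). λ = (28 - 17)/(10 - 15) ≡ 11/36 mod 41. 36⁻¹ ≡ 8 (mod 41), so λ ≡ 6.
  x = λ² - 15 - 10 = 36 - 25 ≡ 11; y = λ·(15 - 11) - 17 ≡ 7. → (11, 7)
6P: (11, 7) + (10, 28). λ = (28 - 7)/(10 - 11) ≡ 21/40 mod 41. 40⁻¹ ≡ 40 (mod 41), so λ ≡ 20.
  x = λ² - 11 - 10 = 400 - 21 ≡ 10; y = λ·(11 - 10) - 7 ≡ 13. → (10, 13)
7P: (10, 13) + (10, 28): same x and y₁ ≡ -y₂, so the sum is 𝒪.
7P = 𝒪, so the order is 7.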